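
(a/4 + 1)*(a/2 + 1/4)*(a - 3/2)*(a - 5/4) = a^4/8 + 7*a^3/32 - 17*a^2/16 + 47*a/128 + 15/32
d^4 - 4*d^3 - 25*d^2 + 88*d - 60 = (d - 6)*(d - 2)*(d - 1)*(d + 5)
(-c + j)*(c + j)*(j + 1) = -c^2*j - c^2 + j^3 + j^2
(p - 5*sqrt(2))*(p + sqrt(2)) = p^2 - 4*sqrt(2)*p - 10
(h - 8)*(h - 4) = h^2 - 12*h + 32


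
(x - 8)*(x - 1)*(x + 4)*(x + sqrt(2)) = x^4 - 5*x^3 + sqrt(2)*x^3 - 28*x^2 - 5*sqrt(2)*x^2 - 28*sqrt(2)*x + 32*x + 32*sqrt(2)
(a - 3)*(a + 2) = a^2 - a - 6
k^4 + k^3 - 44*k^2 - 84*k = k*(k - 7)*(k + 2)*(k + 6)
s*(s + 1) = s^2 + s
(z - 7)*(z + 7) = z^2 - 49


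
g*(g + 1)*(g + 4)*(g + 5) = g^4 + 10*g^3 + 29*g^2 + 20*g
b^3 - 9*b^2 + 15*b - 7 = (b - 7)*(b - 1)^2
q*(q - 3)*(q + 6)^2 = q^4 + 9*q^3 - 108*q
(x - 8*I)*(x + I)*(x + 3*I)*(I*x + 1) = I*x^4 + 5*x^3 + 25*I*x^2 + 5*x + 24*I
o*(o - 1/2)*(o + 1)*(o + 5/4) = o^4 + 7*o^3/4 + o^2/8 - 5*o/8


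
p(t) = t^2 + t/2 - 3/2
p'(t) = 2*t + 1/2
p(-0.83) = -1.23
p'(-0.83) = -1.16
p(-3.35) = 8.05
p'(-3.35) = -6.20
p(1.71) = 2.28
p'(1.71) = 3.92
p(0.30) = -1.26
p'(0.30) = 1.10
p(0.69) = -0.68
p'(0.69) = 1.88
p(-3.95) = 12.13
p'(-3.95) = -7.40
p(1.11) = 0.29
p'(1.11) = 2.72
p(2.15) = 4.20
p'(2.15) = 4.80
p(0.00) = -1.50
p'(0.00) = 0.50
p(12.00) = 148.50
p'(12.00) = 24.50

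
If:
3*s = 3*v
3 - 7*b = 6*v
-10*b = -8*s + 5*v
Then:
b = 1/9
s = 10/27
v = 10/27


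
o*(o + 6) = o^2 + 6*o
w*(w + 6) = w^2 + 6*w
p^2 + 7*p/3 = p*(p + 7/3)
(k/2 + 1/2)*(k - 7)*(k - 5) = k^3/2 - 11*k^2/2 + 23*k/2 + 35/2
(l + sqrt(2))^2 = l^2 + 2*sqrt(2)*l + 2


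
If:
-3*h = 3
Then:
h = -1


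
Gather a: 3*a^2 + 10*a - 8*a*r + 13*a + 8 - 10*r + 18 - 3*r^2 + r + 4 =3*a^2 + a*(23 - 8*r) - 3*r^2 - 9*r + 30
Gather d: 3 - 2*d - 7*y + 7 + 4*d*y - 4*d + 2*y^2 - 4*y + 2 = d*(4*y - 6) + 2*y^2 - 11*y + 12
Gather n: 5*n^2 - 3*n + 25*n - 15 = 5*n^2 + 22*n - 15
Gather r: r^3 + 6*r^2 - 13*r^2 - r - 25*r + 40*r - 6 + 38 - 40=r^3 - 7*r^2 + 14*r - 8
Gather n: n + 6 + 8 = n + 14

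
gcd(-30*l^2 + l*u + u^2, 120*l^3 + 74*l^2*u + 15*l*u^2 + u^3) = 6*l + u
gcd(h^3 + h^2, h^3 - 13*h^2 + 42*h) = h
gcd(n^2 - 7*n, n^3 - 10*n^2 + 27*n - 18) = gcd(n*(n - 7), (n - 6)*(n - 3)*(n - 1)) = 1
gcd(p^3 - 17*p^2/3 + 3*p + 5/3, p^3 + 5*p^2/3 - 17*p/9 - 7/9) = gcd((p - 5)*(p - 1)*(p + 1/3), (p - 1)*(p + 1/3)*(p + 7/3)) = p^2 - 2*p/3 - 1/3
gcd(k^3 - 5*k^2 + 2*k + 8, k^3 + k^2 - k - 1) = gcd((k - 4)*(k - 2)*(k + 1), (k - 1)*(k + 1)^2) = k + 1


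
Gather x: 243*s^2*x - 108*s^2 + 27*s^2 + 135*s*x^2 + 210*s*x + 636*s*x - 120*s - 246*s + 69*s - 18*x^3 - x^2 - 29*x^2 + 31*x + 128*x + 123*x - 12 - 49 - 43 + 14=-81*s^2 - 297*s - 18*x^3 + x^2*(135*s - 30) + x*(243*s^2 + 846*s + 282) - 90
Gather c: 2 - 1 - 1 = 0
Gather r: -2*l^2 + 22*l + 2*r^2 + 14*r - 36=-2*l^2 + 22*l + 2*r^2 + 14*r - 36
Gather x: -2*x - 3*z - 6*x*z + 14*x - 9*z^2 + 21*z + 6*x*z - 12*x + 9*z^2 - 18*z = 0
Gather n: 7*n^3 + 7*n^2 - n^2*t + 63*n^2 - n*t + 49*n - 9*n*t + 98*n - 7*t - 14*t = 7*n^3 + n^2*(70 - t) + n*(147 - 10*t) - 21*t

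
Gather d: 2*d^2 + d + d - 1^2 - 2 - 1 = 2*d^2 + 2*d - 4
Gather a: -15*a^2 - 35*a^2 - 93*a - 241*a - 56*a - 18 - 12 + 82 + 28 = -50*a^2 - 390*a + 80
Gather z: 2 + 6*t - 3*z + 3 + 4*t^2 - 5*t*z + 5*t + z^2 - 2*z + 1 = 4*t^2 + 11*t + z^2 + z*(-5*t - 5) + 6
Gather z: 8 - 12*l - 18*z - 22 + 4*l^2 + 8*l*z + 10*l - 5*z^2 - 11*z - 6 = 4*l^2 - 2*l - 5*z^2 + z*(8*l - 29) - 20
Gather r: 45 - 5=40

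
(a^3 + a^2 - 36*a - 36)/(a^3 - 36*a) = (a + 1)/a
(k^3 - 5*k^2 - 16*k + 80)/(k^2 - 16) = k - 5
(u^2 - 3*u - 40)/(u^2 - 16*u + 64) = (u + 5)/(u - 8)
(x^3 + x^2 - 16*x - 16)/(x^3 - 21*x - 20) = (x - 4)/(x - 5)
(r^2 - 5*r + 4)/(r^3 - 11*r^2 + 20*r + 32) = (r - 1)/(r^2 - 7*r - 8)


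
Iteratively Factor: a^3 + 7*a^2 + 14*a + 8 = (a + 4)*(a^2 + 3*a + 2) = (a + 2)*(a + 4)*(a + 1)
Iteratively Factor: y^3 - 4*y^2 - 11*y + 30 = (y - 5)*(y^2 + y - 6) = (y - 5)*(y - 2)*(y + 3)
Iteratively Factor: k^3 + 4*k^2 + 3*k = (k + 1)*(k^2 + 3*k) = (k + 1)*(k + 3)*(k)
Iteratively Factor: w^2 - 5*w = (w)*(w - 5)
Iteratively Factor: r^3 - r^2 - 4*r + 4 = (r - 2)*(r^2 + r - 2) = (r - 2)*(r + 2)*(r - 1)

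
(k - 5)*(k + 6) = k^2 + k - 30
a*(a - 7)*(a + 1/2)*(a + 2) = a^4 - 9*a^3/2 - 33*a^2/2 - 7*a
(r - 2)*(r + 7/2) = r^2 + 3*r/2 - 7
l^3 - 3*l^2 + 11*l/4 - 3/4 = (l - 3/2)*(l - 1)*(l - 1/2)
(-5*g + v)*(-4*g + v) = 20*g^2 - 9*g*v + v^2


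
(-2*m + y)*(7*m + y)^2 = -98*m^3 + 21*m^2*y + 12*m*y^2 + y^3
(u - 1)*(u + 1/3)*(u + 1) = u^3 + u^2/3 - u - 1/3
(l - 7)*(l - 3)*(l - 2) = l^3 - 12*l^2 + 41*l - 42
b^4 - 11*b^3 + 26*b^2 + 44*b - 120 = (b - 6)*(b - 5)*(b - 2)*(b + 2)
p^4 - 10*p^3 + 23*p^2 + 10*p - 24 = (p - 6)*(p - 4)*(p - 1)*(p + 1)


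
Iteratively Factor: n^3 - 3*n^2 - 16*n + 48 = (n + 4)*(n^2 - 7*n + 12) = (n - 3)*(n + 4)*(n - 4)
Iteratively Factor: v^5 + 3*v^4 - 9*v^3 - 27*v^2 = (v - 3)*(v^4 + 6*v^3 + 9*v^2) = (v - 3)*(v + 3)*(v^3 + 3*v^2) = v*(v - 3)*(v + 3)*(v^2 + 3*v) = v^2*(v - 3)*(v + 3)*(v + 3)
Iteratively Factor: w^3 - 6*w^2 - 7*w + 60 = (w + 3)*(w^2 - 9*w + 20) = (w - 5)*(w + 3)*(w - 4)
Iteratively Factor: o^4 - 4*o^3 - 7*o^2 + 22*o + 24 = (o - 4)*(o^3 - 7*o - 6) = (o - 4)*(o - 3)*(o^2 + 3*o + 2) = (o - 4)*(o - 3)*(o + 1)*(o + 2)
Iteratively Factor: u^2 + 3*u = (u + 3)*(u)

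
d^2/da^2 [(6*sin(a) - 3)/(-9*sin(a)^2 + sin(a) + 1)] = 9*(486*sin(a)^5 - 102*sin(a)^4 + 149*sin(a)^2 - 1481*sin(a)/4 + 603*sin(3*a)/4 - 27*sin(5*a) + 8)/(9*sin(a)^2 - sin(a) - 1)^3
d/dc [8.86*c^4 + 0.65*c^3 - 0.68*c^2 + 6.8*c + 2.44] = 35.44*c^3 + 1.95*c^2 - 1.36*c + 6.8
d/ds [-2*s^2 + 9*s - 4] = 9 - 4*s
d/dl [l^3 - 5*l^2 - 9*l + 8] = 3*l^2 - 10*l - 9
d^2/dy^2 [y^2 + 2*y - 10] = 2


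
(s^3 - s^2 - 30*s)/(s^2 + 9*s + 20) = s*(s - 6)/(s + 4)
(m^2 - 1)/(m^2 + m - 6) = (m^2 - 1)/(m^2 + m - 6)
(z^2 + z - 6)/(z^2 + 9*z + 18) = (z - 2)/(z + 6)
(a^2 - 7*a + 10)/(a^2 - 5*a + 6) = (a - 5)/(a - 3)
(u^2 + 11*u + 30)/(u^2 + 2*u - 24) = (u + 5)/(u - 4)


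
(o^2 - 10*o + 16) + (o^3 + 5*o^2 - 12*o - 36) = o^3 + 6*o^2 - 22*o - 20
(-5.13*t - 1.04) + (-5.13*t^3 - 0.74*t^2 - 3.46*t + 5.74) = -5.13*t^3 - 0.74*t^2 - 8.59*t + 4.7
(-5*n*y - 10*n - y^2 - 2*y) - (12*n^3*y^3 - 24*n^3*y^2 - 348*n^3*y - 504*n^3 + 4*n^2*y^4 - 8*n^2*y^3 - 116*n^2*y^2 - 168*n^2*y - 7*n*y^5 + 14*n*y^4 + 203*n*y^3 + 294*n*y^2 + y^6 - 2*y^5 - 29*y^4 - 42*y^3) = -12*n^3*y^3 + 24*n^3*y^2 + 348*n^3*y + 504*n^3 - 4*n^2*y^4 + 8*n^2*y^3 + 116*n^2*y^2 + 168*n^2*y + 7*n*y^5 - 14*n*y^4 - 203*n*y^3 - 294*n*y^2 - 5*n*y - 10*n - y^6 + 2*y^5 + 29*y^4 + 42*y^3 - y^2 - 2*y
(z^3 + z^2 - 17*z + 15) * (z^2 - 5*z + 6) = z^5 - 4*z^4 - 16*z^3 + 106*z^2 - 177*z + 90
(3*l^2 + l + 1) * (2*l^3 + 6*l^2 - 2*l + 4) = 6*l^5 + 20*l^4 + 2*l^3 + 16*l^2 + 2*l + 4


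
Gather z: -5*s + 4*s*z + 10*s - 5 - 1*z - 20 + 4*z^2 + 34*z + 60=5*s + 4*z^2 + z*(4*s + 33) + 35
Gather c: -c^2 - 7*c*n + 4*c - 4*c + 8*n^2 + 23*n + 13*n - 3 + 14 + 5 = -c^2 - 7*c*n + 8*n^2 + 36*n + 16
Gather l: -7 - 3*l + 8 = 1 - 3*l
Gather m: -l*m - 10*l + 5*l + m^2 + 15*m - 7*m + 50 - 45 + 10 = -5*l + m^2 + m*(8 - l) + 15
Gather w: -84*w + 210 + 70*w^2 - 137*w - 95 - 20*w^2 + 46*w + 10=50*w^2 - 175*w + 125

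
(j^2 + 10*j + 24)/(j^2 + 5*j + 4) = (j + 6)/(j + 1)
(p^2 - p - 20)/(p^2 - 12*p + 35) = (p + 4)/(p - 7)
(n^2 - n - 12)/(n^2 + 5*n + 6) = (n - 4)/(n + 2)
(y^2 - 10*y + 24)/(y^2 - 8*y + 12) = (y - 4)/(y - 2)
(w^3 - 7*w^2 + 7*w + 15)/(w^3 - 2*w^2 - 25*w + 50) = (w^2 - 2*w - 3)/(w^2 + 3*w - 10)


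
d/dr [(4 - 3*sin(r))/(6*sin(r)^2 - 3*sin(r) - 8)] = 6*(3*sin(r)^2 - 8*sin(r) + 6)*cos(r)/(6*sin(r)^2 - 3*sin(r) - 8)^2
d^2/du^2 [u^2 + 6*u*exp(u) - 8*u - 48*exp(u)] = 6*u*exp(u) - 36*exp(u) + 2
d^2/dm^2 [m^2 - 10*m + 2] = 2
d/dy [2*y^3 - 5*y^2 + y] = 6*y^2 - 10*y + 1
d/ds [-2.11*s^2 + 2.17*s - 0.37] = 2.17 - 4.22*s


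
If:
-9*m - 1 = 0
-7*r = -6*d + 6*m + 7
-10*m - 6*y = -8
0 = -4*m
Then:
No Solution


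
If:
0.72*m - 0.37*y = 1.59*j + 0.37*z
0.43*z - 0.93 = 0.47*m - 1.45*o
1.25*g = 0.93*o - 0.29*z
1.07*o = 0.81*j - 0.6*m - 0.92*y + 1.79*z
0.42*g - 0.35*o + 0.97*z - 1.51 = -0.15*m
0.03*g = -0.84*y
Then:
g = 0.64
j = 1.09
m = 3.04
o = 1.25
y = -0.02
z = 1.26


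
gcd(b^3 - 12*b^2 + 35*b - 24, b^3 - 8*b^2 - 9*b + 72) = b^2 - 11*b + 24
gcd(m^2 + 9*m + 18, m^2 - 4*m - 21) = m + 3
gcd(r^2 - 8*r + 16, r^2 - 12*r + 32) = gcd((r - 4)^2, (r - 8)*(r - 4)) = r - 4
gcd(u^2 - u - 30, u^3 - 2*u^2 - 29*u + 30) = u^2 - u - 30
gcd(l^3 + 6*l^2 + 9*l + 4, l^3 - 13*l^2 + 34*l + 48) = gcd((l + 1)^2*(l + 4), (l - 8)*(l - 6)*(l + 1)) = l + 1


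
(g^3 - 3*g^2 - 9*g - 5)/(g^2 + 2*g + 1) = g - 5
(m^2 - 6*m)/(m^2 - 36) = m/(m + 6)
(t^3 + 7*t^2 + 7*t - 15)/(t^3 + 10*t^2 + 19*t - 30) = (t + 3)/(t + 6)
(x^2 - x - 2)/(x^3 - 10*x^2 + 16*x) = (x + 1)/(x*(x - 8))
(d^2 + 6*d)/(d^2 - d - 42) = d/(d - 7)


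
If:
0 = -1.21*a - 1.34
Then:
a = -1.11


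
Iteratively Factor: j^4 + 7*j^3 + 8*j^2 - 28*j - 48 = (j + 2)*(j^3 + 5*j^2 - 2*j - 24) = (j + 2)*(j + 4)*(j^2 + j - 6) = (j - 2)*(j + 2)*(j + 4)*(j + 3)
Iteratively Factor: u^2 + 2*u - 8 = (u - 2)*(u + 4)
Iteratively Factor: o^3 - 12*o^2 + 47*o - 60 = (o - 5)*(o^2 - 7*o + 12) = (o - 5)*(o - 4)*(o - 3)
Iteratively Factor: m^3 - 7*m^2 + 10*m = (m - 5)*(m^2 - 2*m) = m*(m - 5)*(m - 2)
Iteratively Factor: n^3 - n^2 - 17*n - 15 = (n + 3)*(n^2 - 4*n - 5) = (n + 1)*(n + 3)*(n - 5)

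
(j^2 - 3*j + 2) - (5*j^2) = -4*j^2 - 3*j + 2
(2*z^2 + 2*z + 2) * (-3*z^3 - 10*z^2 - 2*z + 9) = -6*z^5 - 26*z^4 - 30*z^3 - 6*z^2 + 14*z + 18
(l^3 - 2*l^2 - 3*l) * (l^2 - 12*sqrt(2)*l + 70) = l^5 - 12*sqrt(2)*l^4 - 2*l^4 + 24*sqrt(2)*l^3 + 67*l^3 - 140*l^2 + 36*sqrt(2)*l^2 - 210*l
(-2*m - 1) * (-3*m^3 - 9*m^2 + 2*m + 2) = 6*m^4 + 21*m^3 + 5*m^2 - 6*m - 2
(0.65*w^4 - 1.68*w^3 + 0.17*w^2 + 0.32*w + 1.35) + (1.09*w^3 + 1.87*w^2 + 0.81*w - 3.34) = 0.65*w^4 - 0.59*w^3 + 2.04*w^2 + 1.13*w - 1.99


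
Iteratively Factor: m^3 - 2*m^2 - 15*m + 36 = (m + 4)*(m^2 - 6*m + 9) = (m - 3)*(m + 4)*(m - 3)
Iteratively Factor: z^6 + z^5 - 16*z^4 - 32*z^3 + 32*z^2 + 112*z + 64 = (z - 2)*(z^5 + 3*z^4 - 10*z^3 - 52*z^2 - 72*z - 32) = (z - 2)*(z + 1)*(z^4 + 2*z^3 - 12*z^2 - 40*z - 32) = (z - 2)*(z + 1)*(z + 2)*(z^3 - 12*z - 16) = (z - 4)*(z - 2)*(z + 1)*(z + 2)*(z^2 + 4*z + 4) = (z - 4)*(z - 2)*(z + 1)*(z + 2)^2*(z + 2)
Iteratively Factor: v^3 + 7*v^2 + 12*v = (v)*(v^2 + 7*v + 12) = v*(v + 4)*(v + 3)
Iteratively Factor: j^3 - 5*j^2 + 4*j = (j - 4)*(j^2 - j) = j*(j - 4)*(j - 1)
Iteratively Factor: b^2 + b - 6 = (b + 3)*(b - 2)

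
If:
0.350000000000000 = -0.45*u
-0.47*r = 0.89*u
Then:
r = 1.47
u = -0.78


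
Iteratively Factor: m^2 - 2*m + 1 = (m - 1)*(m - 1)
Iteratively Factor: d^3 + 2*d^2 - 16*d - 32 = (d + 2)*(d^2 - 16) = (d + 2)*(d + 4)*(d - 4)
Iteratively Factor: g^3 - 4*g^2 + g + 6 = (g - 3)*(g^2 - g - 2) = (g - 3)*(g + 1)*(g - 2)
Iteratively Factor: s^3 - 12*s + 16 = (s - 2)*(s^2 + 2*s - 8) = (s - 2)*(s + 4)*(s - 2)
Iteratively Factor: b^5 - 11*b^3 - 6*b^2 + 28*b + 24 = (b + 2)*(b^4 - 2*b^3 - 7*b^2 + 8*b + 12) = (b - 2)*(b + 2)*(b^3 - 7*b - 6) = (b - 3)*(b - 2)*(b + 2)*(b^2 + 3*b + 2) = (b - 3)*(b - 2)*(b + 1)*(b + 2)*(b + 2)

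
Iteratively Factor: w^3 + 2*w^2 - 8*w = (w)*(w^2 + 2*w - 8) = w*(w + 4)*(w - 2)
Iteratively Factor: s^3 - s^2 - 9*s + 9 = (s + 3)*(s^2 - 4*s + 3) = (s - 3)*(s + 3)*(s - 1)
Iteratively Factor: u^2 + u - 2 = (u - 1)*(u + 2)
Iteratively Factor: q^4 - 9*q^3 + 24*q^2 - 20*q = (q - 5)*(q^3 - 4*q^2 + 4*q) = (q - 5)*(q - 2)*(q^2 - 2*q) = (q - 5)*(q - 2)^2*(q)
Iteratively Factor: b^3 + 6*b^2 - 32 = (b + 4)*(b^2 + 2*b - 8) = (b + 4)^2*(b - 2)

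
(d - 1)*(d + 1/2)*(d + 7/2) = d^3 + 3*d^2 - 9*d/4 - 7/4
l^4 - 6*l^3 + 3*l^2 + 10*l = l*(l - 5)*(l - 2)*(l + 1)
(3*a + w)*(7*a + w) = 21*a^2 + 10*a*w + w^2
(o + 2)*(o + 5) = o^2 + 7*o + 10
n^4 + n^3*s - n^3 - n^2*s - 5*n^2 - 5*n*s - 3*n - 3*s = (n - 3)*(n + 1)^2*(n + s)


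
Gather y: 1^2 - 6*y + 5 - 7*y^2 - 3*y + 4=-7*y^2 - 9*y + 10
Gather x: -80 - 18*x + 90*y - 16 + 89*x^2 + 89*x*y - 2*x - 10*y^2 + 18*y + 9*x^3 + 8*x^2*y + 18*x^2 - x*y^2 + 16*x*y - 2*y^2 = 9*x^3 + x^2*(8*y + 107) + x*(-y^2 + 105*y - 20) - 12*y^2 + 108*y - 96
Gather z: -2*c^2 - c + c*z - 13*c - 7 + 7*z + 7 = -2*c^2 - 14*c + z*(c + 7)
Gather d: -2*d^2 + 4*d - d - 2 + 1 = -2*d^2 + 3*d - 1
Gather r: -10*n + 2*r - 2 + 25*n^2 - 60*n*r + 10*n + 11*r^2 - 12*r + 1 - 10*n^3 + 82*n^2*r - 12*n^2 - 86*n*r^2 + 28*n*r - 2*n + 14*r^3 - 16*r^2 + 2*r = -10*n^3 + 13*n^2 - 2*n + 14*r^3 + r^2*(-86*n - 5) + r*(82*n^2 - 32*n - 8) - 1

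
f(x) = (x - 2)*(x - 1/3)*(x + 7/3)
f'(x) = (x - 2)*(x - 1/3) + (x - 2)*(x + 7/3) + (x - 1/3)*(x + 7/3)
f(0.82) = -1.81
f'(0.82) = -2.76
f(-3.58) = -27.22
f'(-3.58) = 33.67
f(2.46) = 4.69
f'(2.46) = 13.38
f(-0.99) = 5.32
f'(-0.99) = -1.84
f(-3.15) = -14.65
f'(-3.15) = 24.99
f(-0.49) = 3.78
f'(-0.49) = -4.06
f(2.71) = 8.51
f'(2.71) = 17.25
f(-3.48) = -23.96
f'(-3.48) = 31.55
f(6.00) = 188.89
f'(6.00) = 103.22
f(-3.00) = -11.11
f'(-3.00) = 22.22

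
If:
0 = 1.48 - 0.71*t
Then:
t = 2.08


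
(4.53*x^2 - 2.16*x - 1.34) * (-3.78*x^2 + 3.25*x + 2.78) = -17.1234*x^4 + 22.8873*x^3 + 10.6386*x^2 - 10.3598*x - 3.7252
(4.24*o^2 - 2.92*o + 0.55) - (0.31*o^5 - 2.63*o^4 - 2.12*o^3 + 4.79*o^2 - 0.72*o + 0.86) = -0.31*o^5 + 2.63*o^4 + 2.12*o^3 - 0.55*o^2 - 2.2*o - 0.31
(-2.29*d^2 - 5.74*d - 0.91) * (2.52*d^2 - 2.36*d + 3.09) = -5.7708*d^4 - 9.0604*d^3 + 4.1771*d^2 - 15.589*d - 2.8119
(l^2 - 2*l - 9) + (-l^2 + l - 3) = -l - 12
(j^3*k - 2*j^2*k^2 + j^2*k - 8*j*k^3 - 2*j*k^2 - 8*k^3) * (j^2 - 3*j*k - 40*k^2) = j^5*k - 5*j^4*k^2 + j^4*k - 42*j^3*k^3 - 5*j^3*k^2 + 104*j^2*k^4 - 42*j^2*k^3 + 320*j*k^5 + 104*j*k^4 + 320*k^5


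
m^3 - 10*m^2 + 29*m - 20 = (m - 5)*(m - 4)*(m - 1)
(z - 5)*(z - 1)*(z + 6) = z^3 - 31*z + 30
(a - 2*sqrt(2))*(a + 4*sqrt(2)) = a^2 + 2*sqrt(2)*a - 16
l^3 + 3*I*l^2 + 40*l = l*(l - 5*I)*(l + 8*I)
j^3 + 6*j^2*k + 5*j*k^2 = j*(j + k)*(j + 5*k)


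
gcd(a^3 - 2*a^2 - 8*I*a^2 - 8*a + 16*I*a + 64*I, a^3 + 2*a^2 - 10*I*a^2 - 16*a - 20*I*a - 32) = a^2 + a*(2 - 8*I) - 16*I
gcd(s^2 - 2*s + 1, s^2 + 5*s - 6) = s - 1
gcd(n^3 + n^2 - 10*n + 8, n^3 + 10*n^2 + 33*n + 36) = n + 4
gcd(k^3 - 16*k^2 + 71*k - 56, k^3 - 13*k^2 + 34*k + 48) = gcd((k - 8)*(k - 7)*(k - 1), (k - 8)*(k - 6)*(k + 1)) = k - 8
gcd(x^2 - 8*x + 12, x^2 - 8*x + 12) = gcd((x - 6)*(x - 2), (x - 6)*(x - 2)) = x^2 - 8*x + 12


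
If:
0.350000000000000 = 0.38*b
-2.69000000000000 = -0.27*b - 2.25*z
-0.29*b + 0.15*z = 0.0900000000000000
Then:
No Solution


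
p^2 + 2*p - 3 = (p - 1)*(p + 3)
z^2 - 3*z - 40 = (z - 8)*(z + 5)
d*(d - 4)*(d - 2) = d^3 - 6*d^2 + 8*d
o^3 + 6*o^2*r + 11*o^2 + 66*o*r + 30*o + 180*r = (o + 5)*(o + 6)*(o + 6*r)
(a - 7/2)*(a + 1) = a^2 - 5*a/2 - 7/2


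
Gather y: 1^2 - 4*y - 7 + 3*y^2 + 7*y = 3*y^2 + 3*y - 6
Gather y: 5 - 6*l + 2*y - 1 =-6*l + 2*y + 4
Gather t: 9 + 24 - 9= 24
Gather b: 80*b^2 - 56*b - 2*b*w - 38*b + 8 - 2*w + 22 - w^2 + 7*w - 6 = 80*b^2 + b*(-2*w - 94) - w^2 + 5*w + 24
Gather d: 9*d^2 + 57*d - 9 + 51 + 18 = 9*d^2 + 57*d + 60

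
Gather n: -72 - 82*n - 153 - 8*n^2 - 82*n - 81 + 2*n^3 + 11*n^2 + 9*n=2*n^3 + 3*n^2 - 155*n - 306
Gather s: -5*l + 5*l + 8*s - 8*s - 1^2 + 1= 0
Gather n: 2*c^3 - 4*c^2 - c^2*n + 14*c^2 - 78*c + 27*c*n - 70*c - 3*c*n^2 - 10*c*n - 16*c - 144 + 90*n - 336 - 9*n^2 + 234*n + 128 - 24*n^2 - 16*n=2*c^3 + 10*c^2 - 164*c + n^2*(-3*c - 33) + n*(-c^2 + 17*c + 308) - 352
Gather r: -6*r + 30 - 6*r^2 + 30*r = -6*r^2 + 24*r + 30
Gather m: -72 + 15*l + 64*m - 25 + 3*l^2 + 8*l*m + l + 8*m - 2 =3*l^2 + 16*l + m*(8*l + 72) - 99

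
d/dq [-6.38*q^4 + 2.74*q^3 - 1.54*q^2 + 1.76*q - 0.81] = -25.52*q^3 + 8.22*q^2 - 3.08*q + 1.76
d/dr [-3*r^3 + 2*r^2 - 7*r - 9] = -9*r^2 + 4*r - 7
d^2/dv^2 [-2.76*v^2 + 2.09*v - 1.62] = -5.52000000000000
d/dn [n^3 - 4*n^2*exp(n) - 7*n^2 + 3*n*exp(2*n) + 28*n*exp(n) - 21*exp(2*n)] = -4*n^2*exp(n) + 3*n^2 + 6*n*exp(2*n) + 20*n*exp(n) - 14*n - 39*exp(2*n) + 28*exp(n)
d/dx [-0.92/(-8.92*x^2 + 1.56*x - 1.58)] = (1.4352 - 16.4128*x)/(8.92*x^2 - 1.56*x + 1.58)^2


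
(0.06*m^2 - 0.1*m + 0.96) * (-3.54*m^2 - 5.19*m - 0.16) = -0.2124*m^4 + 0.0426*m^3 - 2.889*m^2 - 4.9664*m - 0.1536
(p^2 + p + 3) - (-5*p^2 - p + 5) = 6*p^2 + 2*p - 2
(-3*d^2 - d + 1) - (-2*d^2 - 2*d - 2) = -d^2 + d + 3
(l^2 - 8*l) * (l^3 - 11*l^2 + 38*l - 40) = l^5 - 19*l^4 + 126*l^3 - 344*l^2 + 320*l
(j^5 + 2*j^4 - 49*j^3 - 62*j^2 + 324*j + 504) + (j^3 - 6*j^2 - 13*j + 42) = j^5 + 2*j^4 - 48*j^3 - 68*j^2 + 311*j + 546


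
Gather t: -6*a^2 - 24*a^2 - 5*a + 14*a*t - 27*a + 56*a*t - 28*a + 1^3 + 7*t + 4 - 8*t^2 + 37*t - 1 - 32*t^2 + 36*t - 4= -30*a^2 - 60*a - 40*t^2 + t*(70*a + 80)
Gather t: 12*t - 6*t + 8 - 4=6*t + 4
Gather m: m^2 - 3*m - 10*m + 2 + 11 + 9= m^2 - 13*m + 22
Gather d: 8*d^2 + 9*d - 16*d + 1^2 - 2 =8*d^2 - 7*d - 1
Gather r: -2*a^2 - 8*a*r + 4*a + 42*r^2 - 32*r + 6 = -2*a^2 + 4*a + 42*r^2 + r*(-8*a - 32) + 6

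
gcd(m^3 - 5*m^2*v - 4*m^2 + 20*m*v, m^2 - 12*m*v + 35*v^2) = -m + 5*v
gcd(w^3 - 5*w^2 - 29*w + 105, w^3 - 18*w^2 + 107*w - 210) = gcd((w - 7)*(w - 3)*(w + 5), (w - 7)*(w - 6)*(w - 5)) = w - 7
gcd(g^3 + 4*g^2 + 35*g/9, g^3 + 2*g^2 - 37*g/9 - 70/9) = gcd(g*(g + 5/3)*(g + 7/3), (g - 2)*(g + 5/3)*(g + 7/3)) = g^2 + 4*g + 35/9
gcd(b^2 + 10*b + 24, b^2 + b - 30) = b + 6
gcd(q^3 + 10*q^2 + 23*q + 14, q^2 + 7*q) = q + 7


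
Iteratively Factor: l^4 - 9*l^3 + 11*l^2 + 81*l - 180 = (l + 3)*(l^3 - 12*l^2 + 47*l - 60) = (l - 3)*(l + 3)*(l^2 - 9*l + 20) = (l - 5)*(l - 3)*(l + 3)*(l - 4)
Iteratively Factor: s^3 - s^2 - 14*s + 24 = (s - 3)*(s^2 + 2*s - 8) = (s - 3)*(s - 2)*(s + 4)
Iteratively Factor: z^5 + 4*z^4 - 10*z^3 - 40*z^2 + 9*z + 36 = (z + 3)*(z^4 + z^3 - 13*z^2 - z + 12) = (z - 3)*(z + 3)*(z^3 + 4*z^2 - z - 4) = (z - 3)*(z + 3)*(z + 4)*(z^2 - 1) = (z - 3)*(z - 1)*(z + 3)*(z + 4)*(z + 1)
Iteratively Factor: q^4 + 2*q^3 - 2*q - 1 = (q - 1)*(q^3 + 3*q^2 + 3*q + 1) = (q - 1)*(q + 1)*(q^2 + 2*q + 1) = (q - 1)*(q + 1)^2*(q + 1)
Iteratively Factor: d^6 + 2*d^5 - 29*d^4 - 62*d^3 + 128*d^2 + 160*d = (d - 2)*(d^5 + 4*d^4 - 21*d^3 - 104*d^2 - 80*d) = d*(d - 2)*(d^4 + 4*d^3 - 21*d^2 - 104*d - 80) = d*(d - 2)*(d + 4)*(d^3 - 21*d - 20) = d*(d - 5)*(d - 2)*(d + 4)*(d^2 + 5*d + 4) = d*(d - 5)*(d - 2)*(d + 4)^2*(d + 1)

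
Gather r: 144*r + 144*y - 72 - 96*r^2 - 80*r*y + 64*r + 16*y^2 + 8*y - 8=-96*r^2 + r*(208 - 80*y) + 16*y^2 + 152*y - 80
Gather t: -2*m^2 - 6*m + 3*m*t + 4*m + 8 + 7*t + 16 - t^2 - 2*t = -2*m^2 - 2*m - t^2 + t*(3*m + 5) + 24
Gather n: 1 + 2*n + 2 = 2*n + 3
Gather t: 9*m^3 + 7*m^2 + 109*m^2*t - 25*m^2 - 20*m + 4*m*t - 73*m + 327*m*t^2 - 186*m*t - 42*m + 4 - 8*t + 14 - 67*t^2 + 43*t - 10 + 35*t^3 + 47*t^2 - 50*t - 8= 9*m^3 - 18*m^2 - 135*m + 35*t^3 + t^2*(327*m - 20) + t*(109*m^2 - 182*m - 15)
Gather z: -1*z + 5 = 5 - z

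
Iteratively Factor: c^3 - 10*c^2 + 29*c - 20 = (c - 1)*(c^2 - 9*c + 20) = (c - 4)*(c - 1)*(c - 5)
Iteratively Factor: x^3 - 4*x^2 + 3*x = (x - 3)*(x^2 - x) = (x - 3)*(x - 1)*(x)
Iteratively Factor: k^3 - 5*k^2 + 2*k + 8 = (k - 4)*(k^2 - k - 2) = (k - 4)*(k + 1)*(k - 2)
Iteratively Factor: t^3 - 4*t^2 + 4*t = (t - 2)*(t^2 - 2*t) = t*(t - 2)*(t - 2)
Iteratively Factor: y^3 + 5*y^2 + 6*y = (y)*(y^2 + 5*y + 6) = y*(y + 3)*(y + 2)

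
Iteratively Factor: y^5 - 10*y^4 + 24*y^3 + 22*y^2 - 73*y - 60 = (y + 1)*(y^4 - 11*y^3 + 35*y^2 - 13*y - 60) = (y - 3)*(y + 1)*(y^3 - 8*y^2 + 11*y + 20) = (y - 5)*(y - 3)*(y + 1)*(y^2 - 3*y - 4) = (y - 5)*(y - 4)*(y - 3)*(y + 1)*(y + 1)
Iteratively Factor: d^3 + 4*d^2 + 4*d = (d + 2)*(d^2 + 2*d) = (d + 2)^2*(d)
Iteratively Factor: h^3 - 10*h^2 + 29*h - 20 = (h - 1)*(h^2 - 9*h + 20) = (h - 4)*(h - 1)*(h - 5)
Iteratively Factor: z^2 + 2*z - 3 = (z + 3)*(z - 1)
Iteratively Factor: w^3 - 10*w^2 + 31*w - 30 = (w - 2)*(w^2 - 8*w + 15) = (w - 5)*(w - 2)*(w - 3)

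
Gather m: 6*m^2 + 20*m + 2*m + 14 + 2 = 6*m^2 + 22*m + 16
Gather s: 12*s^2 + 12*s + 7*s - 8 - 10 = 12*s^2 + 19*s - 18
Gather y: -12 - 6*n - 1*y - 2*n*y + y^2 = -6*n + y^2 + y*(-2*n - 1) - 12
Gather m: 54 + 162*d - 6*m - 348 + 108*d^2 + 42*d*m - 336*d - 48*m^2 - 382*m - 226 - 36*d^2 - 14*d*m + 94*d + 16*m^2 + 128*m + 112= 72*d^2 - 80*d - 32*m^2 + m*(28*d - 260) - 408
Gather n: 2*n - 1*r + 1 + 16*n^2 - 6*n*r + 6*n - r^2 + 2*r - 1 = 16*n^2 + n*(8 - 6*r) - r^2 + r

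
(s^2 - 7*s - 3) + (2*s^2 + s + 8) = 3*s^2 - 6*s + 5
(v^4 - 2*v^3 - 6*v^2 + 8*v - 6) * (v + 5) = v^5 + 3*v^4 - 16*v^3 - 22*v^2 + 34*v - 30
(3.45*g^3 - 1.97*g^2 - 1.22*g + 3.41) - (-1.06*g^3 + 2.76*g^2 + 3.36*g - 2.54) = 4.51*g^3 - 4.73*g^2 - 4.58*g + 5.95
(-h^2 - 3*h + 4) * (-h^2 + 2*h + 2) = h^4 + h^3 - 12*h^2 + 2*h + 8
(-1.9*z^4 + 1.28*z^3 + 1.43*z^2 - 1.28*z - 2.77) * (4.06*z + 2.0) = -7.714*z^5 + 1.3968*z^4 + 8.3658*z^3 - 2.3368*z^2 - 13.8062*z - 5.54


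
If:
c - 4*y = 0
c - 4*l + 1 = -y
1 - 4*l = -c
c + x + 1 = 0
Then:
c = 0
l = 1/4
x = -1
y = 0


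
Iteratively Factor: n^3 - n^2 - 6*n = (n + 2)*(n^2 - 3*n) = n*(n + 2)*(n - 3)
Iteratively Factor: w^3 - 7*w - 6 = (w - 3)*(w^2 + 3*w + 2) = (w - 3)*(w + 2)*(w + 1)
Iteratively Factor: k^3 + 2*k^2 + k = (k + 1)*(k^2 + k) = k*(k + 1)*(k + 1)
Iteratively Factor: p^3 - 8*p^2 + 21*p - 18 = (p - 2)*(p^2 - 6*p + 9) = (p - 3)*(p - 2)*(p - 3)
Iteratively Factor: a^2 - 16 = (a + 4)*(a - 4)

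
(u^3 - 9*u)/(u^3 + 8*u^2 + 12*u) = (u^2 - 9)/(u^2 + 8*u + 12)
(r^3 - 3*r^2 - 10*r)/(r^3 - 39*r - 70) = r*(r - 5)/(r^2 - 2*r - 35)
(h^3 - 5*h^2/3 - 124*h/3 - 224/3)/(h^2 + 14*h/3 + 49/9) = 3*(h^2 - 4*h - 32)/(3*h + 7)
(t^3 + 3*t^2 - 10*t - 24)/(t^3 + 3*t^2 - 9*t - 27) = (t^2 + 6*t + 8)/(t^2 + 6*t + 9)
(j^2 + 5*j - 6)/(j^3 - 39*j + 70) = (j^2 + 5*j - 6)/(j^3 - 39*j + 70)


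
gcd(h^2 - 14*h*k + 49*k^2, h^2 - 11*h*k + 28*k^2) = h - 7*k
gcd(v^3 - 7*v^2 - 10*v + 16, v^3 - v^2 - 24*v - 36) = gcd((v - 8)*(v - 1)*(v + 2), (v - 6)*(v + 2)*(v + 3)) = v + 2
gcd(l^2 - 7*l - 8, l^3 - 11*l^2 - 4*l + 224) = l - 8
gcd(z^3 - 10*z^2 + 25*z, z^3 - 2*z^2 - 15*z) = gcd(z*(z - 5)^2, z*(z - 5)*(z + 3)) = z^2 - 5*z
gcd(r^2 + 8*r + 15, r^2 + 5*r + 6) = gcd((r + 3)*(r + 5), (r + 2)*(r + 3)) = r + 3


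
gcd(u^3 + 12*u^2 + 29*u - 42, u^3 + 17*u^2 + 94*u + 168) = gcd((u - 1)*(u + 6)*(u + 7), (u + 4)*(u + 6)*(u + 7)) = u^2 + 13*u + 42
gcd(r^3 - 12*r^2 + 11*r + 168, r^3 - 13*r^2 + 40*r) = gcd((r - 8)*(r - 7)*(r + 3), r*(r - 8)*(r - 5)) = r - 8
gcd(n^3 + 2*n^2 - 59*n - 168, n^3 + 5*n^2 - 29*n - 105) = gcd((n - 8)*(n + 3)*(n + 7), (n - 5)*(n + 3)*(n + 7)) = n^2 + 10*n + 21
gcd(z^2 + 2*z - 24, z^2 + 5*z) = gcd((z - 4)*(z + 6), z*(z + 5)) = 1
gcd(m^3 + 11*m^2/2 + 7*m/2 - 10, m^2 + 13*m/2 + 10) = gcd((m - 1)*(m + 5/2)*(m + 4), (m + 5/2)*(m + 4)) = m^2 + 13*m/2 + 10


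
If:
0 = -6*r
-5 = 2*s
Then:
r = 0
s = -5/2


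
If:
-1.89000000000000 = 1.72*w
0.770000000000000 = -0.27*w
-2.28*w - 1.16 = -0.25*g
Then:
No Solution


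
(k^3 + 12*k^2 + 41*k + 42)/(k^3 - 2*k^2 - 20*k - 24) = (k^2 + 10*k + 21)/(k^2 - 4*k - 12)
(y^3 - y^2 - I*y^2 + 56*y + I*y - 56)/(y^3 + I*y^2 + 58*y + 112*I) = (y - 1)/(y + 2*I)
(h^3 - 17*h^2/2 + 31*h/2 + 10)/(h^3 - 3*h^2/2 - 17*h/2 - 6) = (2*h^2 - 9*h - 5)/(2*h^2 + 5*h + 3)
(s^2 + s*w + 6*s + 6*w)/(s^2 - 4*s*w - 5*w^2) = (s + 6)/(s - 5*w)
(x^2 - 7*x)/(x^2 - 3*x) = (x - 7)/(x - 3)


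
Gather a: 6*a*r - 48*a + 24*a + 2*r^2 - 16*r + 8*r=a*(6*r - 24) + 2*r^2 - 8*r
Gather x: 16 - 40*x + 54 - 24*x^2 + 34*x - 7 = -24*x^2 - 6*x + 63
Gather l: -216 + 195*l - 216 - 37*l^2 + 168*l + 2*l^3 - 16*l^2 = 2*l^3 - 53*l^2 + 363*l - 432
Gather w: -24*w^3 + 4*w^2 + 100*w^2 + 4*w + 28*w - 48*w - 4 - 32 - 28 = -24*w^3 + 104*w^2 - 16*w - 64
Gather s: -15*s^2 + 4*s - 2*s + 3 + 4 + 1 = -15*s^2 + 2*s + 8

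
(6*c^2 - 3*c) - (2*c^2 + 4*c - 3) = 4*c^2 - 7*c + 3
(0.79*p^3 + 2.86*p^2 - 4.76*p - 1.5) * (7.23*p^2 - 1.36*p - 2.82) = 5.7117*p^5 + 19.6034*p^4 - 40.5322*p^3 - 12.4366*p^2 + 15.4632*p + 4.23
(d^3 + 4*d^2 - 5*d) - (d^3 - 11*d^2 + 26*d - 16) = 15*d^2 - 31*d + 16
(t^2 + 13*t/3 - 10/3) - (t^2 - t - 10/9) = 16*t/3 - 20/9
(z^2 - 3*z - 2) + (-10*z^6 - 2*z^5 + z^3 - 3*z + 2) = -10*z^6 - 2*z^5 + z^3 + z^2 - 6*z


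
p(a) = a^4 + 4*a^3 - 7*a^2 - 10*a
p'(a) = 4*a^3 + 12*a^2 - 14*a - 10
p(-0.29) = 2.22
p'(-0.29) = -5.03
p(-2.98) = -59.36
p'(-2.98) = 32.43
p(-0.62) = 2.70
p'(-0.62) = 2.34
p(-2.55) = -44.06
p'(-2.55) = 37.40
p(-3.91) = -73.30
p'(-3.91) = -10.91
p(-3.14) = -64.24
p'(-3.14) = 28.44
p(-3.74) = -74.11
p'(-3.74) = 0.96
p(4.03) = 371.58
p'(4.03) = 390.27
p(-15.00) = 35700.00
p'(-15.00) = -10600.00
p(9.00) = 8820.00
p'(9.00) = 3752.00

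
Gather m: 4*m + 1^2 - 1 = 4*m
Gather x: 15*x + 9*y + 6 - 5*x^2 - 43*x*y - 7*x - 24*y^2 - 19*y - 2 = -5*x^2 + x*(8 - 43*y) - 24*y^2 - 10*y + 4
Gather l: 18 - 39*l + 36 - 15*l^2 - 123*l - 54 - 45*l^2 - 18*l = -60*l^2 - 180*l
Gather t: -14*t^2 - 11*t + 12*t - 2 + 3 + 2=-14*t^2 + t + 3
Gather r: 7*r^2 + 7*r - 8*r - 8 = 7*r^2 - r - 8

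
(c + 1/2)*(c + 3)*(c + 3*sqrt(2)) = c^3 + 7*c^2/2 + 3*sqrt(2)*c^2 + 3*c/2 + 21*sqrt(2)*c/2 + 9*sqrt(2)/2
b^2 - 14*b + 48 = (b - 8)*(b - 6)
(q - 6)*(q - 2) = q^2 - 8*q + 12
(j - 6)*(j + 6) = j^2 - 36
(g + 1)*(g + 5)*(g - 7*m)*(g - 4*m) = g^4 - 11*g^3*m + 6*g^3 + 28*g^2*m^2 - 66*g^2*m + 5*g^2 + 168*g*m^2 - 55*g*m + 140*m^2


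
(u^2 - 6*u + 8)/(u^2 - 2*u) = (u - 4)/u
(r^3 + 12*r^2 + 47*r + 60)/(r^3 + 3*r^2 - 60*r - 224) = (r^2 + 8*r + 15)/(r^2 - r - 56)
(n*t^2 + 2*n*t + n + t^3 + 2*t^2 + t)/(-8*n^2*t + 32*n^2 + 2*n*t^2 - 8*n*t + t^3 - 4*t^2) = (n*t^2 + 2*n*t + n + t^3 + 2*t^2 + t)/(-8*n^2*t + 32*n^2 + 2*n*t^2 - 8*n*t + t^3 - 4*t^2)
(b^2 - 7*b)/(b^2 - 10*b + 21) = b/(b - 3)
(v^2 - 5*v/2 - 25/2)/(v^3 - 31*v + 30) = (v + 5/2)/(v^2 + 5*v - 6)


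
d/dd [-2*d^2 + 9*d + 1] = 9 - 4*d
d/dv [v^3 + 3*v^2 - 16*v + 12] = 3*v^2 + 6*v - 16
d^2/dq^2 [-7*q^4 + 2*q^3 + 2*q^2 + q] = -84*q^2 + 12*q + 4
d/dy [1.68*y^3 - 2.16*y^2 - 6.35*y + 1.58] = 5.04*y^2 - 4.32*y - 6.35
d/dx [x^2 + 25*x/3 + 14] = 2*x + 25/3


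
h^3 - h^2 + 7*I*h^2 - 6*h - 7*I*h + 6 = (h - 1)*(h + I)*(h + 6*I)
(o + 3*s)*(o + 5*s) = o^2 + 8*o*s + 15*s^2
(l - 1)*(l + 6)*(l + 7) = l^3 + 12*l^2 + 29*l - 42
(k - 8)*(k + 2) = k^2 - 6*k - 16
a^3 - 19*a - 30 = (a - 5)*(a + 2)*(a + 3)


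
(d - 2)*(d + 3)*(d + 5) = d^3 + 6*d^2 - d - 30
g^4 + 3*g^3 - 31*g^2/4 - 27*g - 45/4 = (g - 3)*(g + 1/2)*(g + 5/2)*(g + 3)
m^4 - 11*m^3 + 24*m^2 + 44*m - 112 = (m - 7)*(m - 4)*(m - 2)*(m + 2)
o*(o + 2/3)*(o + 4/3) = o^3 + 2*o^2 + 8*o/9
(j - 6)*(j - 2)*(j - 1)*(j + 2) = j^4 - 7*j^3 + 2*j^2 + 28*j - 24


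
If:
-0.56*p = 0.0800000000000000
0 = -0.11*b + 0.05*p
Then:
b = -0.06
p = -0.14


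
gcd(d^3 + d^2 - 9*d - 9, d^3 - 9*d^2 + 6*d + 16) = d + 1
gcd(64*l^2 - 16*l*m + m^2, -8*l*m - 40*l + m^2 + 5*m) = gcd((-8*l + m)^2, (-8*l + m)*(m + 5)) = 8*l - m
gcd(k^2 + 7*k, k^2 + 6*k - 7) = k + 7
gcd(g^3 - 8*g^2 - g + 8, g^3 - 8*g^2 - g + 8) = g^3 - 8*g^2 - g + 8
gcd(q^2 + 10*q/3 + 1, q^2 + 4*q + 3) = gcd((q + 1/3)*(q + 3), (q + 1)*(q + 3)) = q + 3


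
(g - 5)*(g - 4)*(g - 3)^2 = g^4 - 15*g^3 + 83*g^2 - 201*g + 180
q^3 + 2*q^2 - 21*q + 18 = (q - 3)*(q - 1)*(q + 6)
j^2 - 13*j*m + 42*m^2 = (j - 7*m)*(j - 6*m)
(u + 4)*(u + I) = u^2 + 4*u + I*u + 4*I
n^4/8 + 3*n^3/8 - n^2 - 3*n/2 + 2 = (n/4 + 1)*(n/2 + 1)*(n - 2)*(n - 1)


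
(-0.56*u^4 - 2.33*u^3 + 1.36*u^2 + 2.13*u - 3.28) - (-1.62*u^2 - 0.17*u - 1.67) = -0.56*u^4 - 2.33*u^3 + 2.98*u^2 + 2.3*u - 1.61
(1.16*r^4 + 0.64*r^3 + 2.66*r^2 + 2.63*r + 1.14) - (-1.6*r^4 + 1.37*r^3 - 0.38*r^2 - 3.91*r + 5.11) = 2.76*r^4 - 0.73*r^3 + 3.04*r^2 + 6.54*r - 3.97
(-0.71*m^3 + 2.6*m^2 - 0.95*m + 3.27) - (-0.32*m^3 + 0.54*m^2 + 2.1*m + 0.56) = -0.39*m^3 + 2.06*m^2 - 3.05*m + 2.71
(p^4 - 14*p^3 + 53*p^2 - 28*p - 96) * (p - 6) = p^5 - 20*p^4 + 137*p^3 - 346*p^2 + 72*p + 576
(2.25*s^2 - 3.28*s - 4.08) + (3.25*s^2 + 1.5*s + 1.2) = 5.5*s^2 - 1.78*s - 2.88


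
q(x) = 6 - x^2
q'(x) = -2*x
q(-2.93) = -2.58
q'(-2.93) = 5.86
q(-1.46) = 3.87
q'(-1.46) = 2.92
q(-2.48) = -0.15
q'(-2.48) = 4.96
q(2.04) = 1.84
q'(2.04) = -4.08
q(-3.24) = -4.50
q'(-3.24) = 6.48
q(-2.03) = 1.88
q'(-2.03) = 4.06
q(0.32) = 5.90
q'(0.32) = -0.64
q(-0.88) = 5.23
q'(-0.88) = 1.76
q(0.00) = 6.00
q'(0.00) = 0.00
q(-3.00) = -3.00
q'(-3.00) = 6.00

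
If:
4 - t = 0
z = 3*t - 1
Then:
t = 4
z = 11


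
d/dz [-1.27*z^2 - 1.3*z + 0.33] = -2.54*z - 1.3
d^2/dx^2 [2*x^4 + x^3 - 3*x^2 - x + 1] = 24*x^2 + 6*x - 6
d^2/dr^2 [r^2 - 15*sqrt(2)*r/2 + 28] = 2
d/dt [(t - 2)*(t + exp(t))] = t + (t - 2)*(exp(t) + 1) + exp(t)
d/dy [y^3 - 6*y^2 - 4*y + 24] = 3*y^2 - 12*y - 4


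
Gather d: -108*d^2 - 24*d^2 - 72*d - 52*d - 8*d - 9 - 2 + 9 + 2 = -132*d^2 - 132*d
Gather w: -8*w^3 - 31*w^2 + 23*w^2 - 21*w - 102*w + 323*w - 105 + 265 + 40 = -8*w^3 - 8*w^2 + 200*w + 200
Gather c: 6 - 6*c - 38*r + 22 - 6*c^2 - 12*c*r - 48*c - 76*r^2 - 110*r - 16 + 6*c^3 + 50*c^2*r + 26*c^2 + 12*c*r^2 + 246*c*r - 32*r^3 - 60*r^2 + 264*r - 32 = 6*c^3 + c^2*(50*r + 20) + c*(12*r^2 + 234*r - 54) - 32*r^3 - 136*r^2 + 116*r - 20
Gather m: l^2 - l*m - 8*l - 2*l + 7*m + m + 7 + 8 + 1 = l^2 - 10*l + m*(8 - l) + 16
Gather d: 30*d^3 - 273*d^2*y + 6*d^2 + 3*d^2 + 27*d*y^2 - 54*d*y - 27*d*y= 30*d^3 + d^2*(9 - 273*y) + d*(27*y^2 - 81*y)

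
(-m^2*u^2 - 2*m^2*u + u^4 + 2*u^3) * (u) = -m^2*u^3 - 2*m^2*u^2 + u^5 + 2*u^4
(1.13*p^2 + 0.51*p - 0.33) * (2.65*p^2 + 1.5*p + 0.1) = 2.9945*p^4 + 3.0465*p^3 + 0.00349999999999995*p^2 - 0.444*p - 0.033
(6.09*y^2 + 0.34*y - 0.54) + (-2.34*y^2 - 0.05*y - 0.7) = 3.75*y^2 + 0.29*y - 1.24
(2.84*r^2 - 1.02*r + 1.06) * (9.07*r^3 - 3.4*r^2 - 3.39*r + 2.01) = 25.7588*r^5 - 18.9074*r^4 + 3.4546*r^3 + 5.5622*r^2 - 5.6436*r + 2.1306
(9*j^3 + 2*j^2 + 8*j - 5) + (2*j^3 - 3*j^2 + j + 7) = 11*j^3 - j^2 + 9*j + 2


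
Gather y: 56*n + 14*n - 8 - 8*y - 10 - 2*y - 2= 70*n - 10*y - 20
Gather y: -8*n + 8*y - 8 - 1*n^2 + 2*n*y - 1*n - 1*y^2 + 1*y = -n^2 - 9*n - y^2 + y*(2*n + 9) - 8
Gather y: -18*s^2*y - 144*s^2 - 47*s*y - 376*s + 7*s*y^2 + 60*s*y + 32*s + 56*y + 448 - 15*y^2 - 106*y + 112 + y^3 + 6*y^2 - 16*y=-144*s^2 - 344*s + y^3 + y^2*(7*s - 9) + y*(-18*s^2 + 13*s - 66) + 560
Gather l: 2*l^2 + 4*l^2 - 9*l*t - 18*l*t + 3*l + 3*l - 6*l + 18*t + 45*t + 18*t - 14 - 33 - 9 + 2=6*l^2 - 27*l*t + 81*t - 54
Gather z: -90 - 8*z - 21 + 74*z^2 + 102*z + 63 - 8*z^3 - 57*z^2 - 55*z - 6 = -8*z^3 + 17*z^2 + 39*z - 54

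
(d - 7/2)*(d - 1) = d^2 - 9*d/2 + 7/2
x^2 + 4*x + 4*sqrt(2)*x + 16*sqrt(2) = (x + 4)*(x + 4*sqrt(2))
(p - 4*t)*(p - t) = p^2 - 5*p*t + 4*t^2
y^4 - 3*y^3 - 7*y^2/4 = y^2*(y - 7/2)*(y + 1/2)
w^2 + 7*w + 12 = (w + 3)*(w + 4)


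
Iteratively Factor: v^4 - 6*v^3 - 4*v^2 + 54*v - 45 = (v - 1)*(v^3 - 5*v^2 - 9*v + 45) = (v - 5)*(v - 1)*(v^2 - 9) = (v - 5)*(v - 1)*(v + 3)*(v - 3)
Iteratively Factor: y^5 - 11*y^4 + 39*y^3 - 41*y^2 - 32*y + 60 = (y - 5)*(y^4 - 6*y^3 + 9*y^2 + 4*y - 12) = (y - 5)*(y - 2)*(y^3 - 4*y^2 + y + 6) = (y - 5)*(y - 3)*(y - 2)*(y^2 - y - 2) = (y - 5)*(y - 3)*(y - 2)*(y + 1)*(y - 2)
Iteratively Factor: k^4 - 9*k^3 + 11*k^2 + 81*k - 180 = (k - 3)*(k^3 - 6*k^2 - 7*k + 60) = (k - 4)*(k - 3)*(k^2 - 2*k - 15) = (k - 5)*(k - 4)*(k - 3)*(k + 3)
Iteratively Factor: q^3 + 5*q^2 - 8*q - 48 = (q + 4)*(q^2 + q - 12) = (q - 3)*(q + 4)*(q + 4)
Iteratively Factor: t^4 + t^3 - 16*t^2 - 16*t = (t + 4)*(t^3 - 3*t^2 - 4*t) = (t + 1)*(t + 4)*(t^2 - 4*t) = (t - 4)*(t + 1)*(t + 4)*(t)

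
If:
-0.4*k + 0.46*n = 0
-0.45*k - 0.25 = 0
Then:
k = -0.56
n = -0.48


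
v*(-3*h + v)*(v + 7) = -3*h*v^2 - 21*h*v + v^3 + 7*v^2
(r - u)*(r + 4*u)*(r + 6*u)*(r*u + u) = r^4*u + 9*r^3*u^2 + r^3*u + 14*r^2*u^3 + 9*r^2*u^2 - 24*r*u^4 + 14*r*u^3 - 24*u^4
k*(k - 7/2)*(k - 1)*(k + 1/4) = k^4 - 17*k^3/4 + 19*k^2/8 + 7*k/8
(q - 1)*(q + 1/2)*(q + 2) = q^3 + 3*q^2/2 - 3*q/2 - 1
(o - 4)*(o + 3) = o^2 - o - 12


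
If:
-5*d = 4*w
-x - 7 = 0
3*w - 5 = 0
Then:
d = -4/3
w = 5/3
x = -7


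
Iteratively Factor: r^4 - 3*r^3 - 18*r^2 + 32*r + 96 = (r - 4)*(r^3 + r^2 - 14*r - 24) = (r - 4)*(r + 2)*(r^2 - r - 12) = (r - 4)*(r + 2)*(r + 3)*(r - 4)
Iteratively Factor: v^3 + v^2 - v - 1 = (v + 1)*(v^2 - 1) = (v + 1)^2*(v - 1)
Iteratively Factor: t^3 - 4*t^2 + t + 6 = (t + 1)*(t^2 - 5*t + 6) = (t - 3)*(t + 1)*(t - 2)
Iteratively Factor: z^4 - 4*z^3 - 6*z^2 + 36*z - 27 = (z - 3)*(z^3 - z^2 - 9*z + 9) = (z - 3)*(z - 1)*(z^2 - 9) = (z - 3)^2*(z - 1)*(z + 3)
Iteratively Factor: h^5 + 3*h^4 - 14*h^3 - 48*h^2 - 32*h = (h - 4)*(h^4 + 7*h^3 + 14*h^2 + 8*h) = (h - 4)*(h + 4)*(h^3 + 3*h^2 + 2*h) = (h - 4)*(h + 1)*(h + 4)*(h^2 + 2*h) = h*(h - 4)*(h + 1)*(h + 4)*(h + 2)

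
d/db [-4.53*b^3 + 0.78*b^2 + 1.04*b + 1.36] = -13.59*b^2 + 1.56*b + 1.04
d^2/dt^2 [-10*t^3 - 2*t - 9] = -60*t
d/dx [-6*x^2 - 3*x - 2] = -12*x - 3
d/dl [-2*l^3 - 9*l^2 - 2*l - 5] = -6*l^2 - 18*l - 2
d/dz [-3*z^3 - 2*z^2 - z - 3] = -9*z^2 - 4*z - 1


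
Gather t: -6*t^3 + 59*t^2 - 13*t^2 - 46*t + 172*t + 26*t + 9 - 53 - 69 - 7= -6*t^3 + 46*t^2 + 152*t - 120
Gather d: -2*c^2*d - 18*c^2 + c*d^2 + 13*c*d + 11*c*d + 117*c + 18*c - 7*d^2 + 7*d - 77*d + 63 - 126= -18*c^2 + 135*c + d^2*(c - 7) + d*(-2*c^2 + 24*c - 70) - 63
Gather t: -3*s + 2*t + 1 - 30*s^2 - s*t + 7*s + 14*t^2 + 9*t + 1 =-30*s^2 + 4*s + 14*t^2 + t*(11 - s) + 2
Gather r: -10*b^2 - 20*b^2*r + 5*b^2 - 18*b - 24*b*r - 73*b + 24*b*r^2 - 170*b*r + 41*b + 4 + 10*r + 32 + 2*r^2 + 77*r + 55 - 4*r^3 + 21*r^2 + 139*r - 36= -5*b^2 - 50*b - 4*r^3 + r^2*(24*b + 23) + r*(-20*b^2 - 194*b + 226) + 55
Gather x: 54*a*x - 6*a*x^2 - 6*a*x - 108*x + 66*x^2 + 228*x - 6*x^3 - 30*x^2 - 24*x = -6*x^3 + x^2*(36 - 6*a) + x*(48*a + 96)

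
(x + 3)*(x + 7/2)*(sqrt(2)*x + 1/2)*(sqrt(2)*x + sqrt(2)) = 2*x^4 + sqrt(2)*x^3/2 + 15*x^3 + 15*sqrt(2)*x^2/4 + 34*x^2 + 17*sqrt(2)*x/2 + 21*x + 21*sqrt(2)/4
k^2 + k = k*(k + 1)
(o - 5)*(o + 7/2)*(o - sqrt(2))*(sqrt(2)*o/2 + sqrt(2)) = sqrt(2)*o^4/2 - o^3 + sqrt(2)*o^3/4 - 41*sqrt(2)*o^2/4 - o^2/2 - 35*sqrt(2)*o/2 + 41*o/2 + 35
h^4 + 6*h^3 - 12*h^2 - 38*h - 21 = (h - 3)*(h + 1)^2*(h + 7)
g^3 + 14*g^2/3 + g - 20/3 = (g - 1)*(g + 5/3)*(g + 4)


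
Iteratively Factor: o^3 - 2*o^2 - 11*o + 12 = (o - 1)*(o^2 - o - 12) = (o - 4)*(o - 1)*(o + 3)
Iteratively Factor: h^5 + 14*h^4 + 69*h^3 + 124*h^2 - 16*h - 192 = (h + 3)*(h^4 + 11*h^3 + 36*h^2 + 16*h - 64) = (h + 3)*(h + 4)*(h^3 + 7*h^2 + 8*h - 16) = (h + 3)*(h + 4)^2*(h^2 + 3*h - 4) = (h - 1)*(h + 3)*(h + 4)^2*(h + 4)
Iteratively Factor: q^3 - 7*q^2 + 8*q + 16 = (q - 4)*(q^2 - 3*q - 4) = (q - 4)^2*(q + 1)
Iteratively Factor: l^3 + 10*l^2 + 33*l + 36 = (l + 3)*(l^2 + 7*l + 12) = (l + 3)*(l + 4)*(l + 3)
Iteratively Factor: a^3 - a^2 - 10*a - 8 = (a + 1)*(a^2 - 2*a - 8) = (a - 4)*(a + 1)*(a + 2)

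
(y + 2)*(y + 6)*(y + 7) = y^3 + 15*y^2 + 68*y + 84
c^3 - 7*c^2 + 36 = (c - 6)*(c - 3)*(c + 2)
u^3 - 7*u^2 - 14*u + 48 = (u - 8)*(u - 2)*(u + 3)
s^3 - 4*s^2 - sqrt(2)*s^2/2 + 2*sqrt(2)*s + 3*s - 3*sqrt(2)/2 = (s - 3)*(s - 1)*(s - sqrt(2)/2)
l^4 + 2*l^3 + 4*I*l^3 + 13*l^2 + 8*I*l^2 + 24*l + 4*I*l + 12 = (l - 2*I)*(l + 6*I)*(-I*l - I)*(I*l + I)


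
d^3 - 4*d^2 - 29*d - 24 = (d - 8)*(d + 1)*(d + 3)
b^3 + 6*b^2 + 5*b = b*(b + 1)*(b + 5)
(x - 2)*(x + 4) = x^2 + 2*x - 8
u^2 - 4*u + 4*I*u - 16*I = (u - 4)*(u + 4*I)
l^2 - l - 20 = (l - 5)*(l + 4)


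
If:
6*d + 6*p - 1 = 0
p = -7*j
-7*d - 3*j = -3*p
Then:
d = 4/73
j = -7/438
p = 49/438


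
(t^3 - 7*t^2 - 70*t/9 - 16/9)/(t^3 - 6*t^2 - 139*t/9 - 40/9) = (3*t + 2)/(3*t + 5)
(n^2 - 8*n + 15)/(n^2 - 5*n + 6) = (n - 5)/(n - 2)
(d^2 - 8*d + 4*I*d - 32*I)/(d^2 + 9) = (d^2 + 4*d*(-2 + I) - 32*I)/(d^2 + 9)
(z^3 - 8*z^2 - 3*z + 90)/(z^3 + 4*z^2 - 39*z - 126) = (z - 5)/(z + 7)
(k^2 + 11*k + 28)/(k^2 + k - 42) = (k + 4)/(k - 6)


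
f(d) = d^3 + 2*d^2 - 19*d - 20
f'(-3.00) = -4.00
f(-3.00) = 28.00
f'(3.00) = 20.00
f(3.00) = -32.00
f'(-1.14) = -19.66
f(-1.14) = 2.78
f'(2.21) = 4.49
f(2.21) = -41.43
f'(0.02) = -18.92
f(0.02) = -20.38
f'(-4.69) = 28.23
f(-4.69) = 9.94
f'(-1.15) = -19.63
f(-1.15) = 2.97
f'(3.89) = 41.96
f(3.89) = -4.78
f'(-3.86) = 10.26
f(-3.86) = 25.63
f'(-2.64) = -8.65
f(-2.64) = 25.70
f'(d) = 3*d^2 + 4*d - 19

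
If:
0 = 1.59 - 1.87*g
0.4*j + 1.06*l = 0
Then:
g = 0.85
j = -2.65*l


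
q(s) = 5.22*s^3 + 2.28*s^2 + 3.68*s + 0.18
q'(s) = 15.66*s^2 + 4.56*s + 3.68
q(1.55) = 30.80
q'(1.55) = 48.37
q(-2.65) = -90.70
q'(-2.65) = 101.57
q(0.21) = 1.10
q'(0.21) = 5.33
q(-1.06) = -7.38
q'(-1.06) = 16.44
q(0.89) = 8.94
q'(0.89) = 20.14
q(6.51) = 1560.93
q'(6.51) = 697.04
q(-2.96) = -126.11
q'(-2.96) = 127.39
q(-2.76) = -102.36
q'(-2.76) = 110.39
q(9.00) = 4023.36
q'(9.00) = 1313.18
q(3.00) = 172.68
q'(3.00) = 158.30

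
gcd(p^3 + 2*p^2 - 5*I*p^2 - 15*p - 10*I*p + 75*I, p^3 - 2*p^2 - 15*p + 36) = p - 3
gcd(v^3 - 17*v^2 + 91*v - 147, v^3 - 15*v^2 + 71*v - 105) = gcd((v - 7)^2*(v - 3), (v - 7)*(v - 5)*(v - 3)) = v^2 - 10*v + 21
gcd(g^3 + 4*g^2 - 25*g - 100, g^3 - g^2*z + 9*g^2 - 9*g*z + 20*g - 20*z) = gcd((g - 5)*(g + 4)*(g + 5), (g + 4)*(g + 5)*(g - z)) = g^2 + 9*g + 20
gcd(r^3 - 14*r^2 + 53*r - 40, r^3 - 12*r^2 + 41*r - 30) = r^2 - 6*r + 5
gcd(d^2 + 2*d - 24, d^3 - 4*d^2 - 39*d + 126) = d + 6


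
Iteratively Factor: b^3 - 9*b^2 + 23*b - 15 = (b - 5)*(b^2 - 4*b + 3) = (b - 5)*(b - 1)*(b - 3)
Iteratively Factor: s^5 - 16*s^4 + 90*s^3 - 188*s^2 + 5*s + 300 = (s - 5)*(s^4 - 11*s^3 + 35*s^2 - 13*s - 60) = (s - 5)^2*(s^3 - 6*s^2 + 5*s + 12) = (s - 5)^2*(s - 3)*(s^2 - 3*s - 4) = (s - 5)^2*(s - 4)*(s - 3)*(s + 1)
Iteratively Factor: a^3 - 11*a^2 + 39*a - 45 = (a - 3)*(a^2 - 8*a + 15) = (a - 3)^2*(a - 5)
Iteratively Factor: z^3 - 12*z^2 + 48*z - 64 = (z - 4)*(z^2 - 8*z + 16) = (z - 4)^2*(z - 4)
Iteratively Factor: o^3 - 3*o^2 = (o)*(o^2 - 3*o) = o*(o - 3)*(o)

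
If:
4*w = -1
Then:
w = -1/4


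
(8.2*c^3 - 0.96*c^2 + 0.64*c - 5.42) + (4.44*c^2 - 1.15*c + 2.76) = 8.2*c^3 + 3.48*c^2 - 0.51*c - 2.66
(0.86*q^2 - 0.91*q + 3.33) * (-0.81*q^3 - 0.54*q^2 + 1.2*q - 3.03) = -0.6966*q^5 + 0.2727*q^4 - 1.1739*q^3 - 5.496*q^2 + 6.7533*q - 10.0899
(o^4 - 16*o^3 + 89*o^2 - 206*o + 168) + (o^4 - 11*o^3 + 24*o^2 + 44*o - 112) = 2*o^4 - 27*o^3 + 113*o^2 - 162*o + 56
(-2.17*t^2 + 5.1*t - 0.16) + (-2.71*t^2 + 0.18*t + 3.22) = -4.88*t^2 + 5.28*t + 3.06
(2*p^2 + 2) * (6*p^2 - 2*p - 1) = 12*p^4 - 4*p^3 + 10*p^2 - 4*p - 2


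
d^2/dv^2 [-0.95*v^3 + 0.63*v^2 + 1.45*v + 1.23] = 1.26 - 5.7*v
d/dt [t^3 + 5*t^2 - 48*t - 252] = 3*t^2 + 10*t - 48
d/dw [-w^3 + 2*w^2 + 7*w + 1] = -3*w^2 + 4*w + 7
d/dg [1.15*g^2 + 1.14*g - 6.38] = 2.3*g + 1.14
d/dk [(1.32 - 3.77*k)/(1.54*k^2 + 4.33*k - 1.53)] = (5.8058*k^2 - 4.0656*k + 0.0525000000000002)/(2.3716*k^4 + 13.3364*k^3 + 14.0365*k^2 - 13.2498*k + 2.3409)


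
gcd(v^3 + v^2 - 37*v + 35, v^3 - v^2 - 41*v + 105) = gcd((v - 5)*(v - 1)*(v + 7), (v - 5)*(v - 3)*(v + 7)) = v^2 + 2*v - 35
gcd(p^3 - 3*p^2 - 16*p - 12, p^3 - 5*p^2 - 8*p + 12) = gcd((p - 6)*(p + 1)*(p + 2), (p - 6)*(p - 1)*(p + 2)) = p^2 - 4*p - 12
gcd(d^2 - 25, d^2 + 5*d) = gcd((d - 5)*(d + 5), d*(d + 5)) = d + 5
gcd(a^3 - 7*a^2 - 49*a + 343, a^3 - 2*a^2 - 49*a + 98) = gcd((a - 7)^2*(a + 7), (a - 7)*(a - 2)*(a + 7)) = a^2 - 49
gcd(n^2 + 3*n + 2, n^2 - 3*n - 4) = n + 1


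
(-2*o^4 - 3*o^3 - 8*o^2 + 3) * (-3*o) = 6*o^5 + 9*o^4 + 24*o^3 - 9*o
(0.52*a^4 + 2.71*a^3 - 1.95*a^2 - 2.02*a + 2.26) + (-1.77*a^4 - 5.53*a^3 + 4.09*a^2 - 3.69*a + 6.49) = -1.25*a^4 - 2.82*a^3 + 2.14*a^2 - 5.71*a + 8.75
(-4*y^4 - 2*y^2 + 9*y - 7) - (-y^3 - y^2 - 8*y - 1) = -4*y^4 + y^3 - y^2 + 17*y - 6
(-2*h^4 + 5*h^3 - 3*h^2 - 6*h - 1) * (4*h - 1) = -8*h^5 + 22*h^4 - 17*h^3 - 21*h^2 + 2*h + 1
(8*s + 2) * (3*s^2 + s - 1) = 24*s^3 + 14*s^2 - 6*s - 2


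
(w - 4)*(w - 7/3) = w^2 - 19*w/3 + 28/3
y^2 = y^2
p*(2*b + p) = 2*b*p + p^2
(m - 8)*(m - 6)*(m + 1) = m^3 - 13*m^2 + 34*m + 48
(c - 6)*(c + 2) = c^2 - 4*c - 12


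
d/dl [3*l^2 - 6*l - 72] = 6*l - 6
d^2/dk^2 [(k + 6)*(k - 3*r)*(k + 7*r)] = 6*k + 8*r + 12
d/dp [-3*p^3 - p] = -9*p^2 - 1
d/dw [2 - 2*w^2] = -4*w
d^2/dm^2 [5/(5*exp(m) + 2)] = (125*exp(m) - 50)*exp(m)/(5*exp(m) + 2)^3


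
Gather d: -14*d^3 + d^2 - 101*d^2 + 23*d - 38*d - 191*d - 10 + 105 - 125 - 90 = -14*d^3 - 100*d^2 - 206*d - 120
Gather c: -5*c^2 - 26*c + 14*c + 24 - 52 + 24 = -5*c^2 - 12*c - 4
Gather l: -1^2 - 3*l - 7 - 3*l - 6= -6*l - 14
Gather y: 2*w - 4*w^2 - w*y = -4*w^2 - w*y + 2*w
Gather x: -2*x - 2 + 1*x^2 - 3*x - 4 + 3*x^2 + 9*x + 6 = 4*x^2 + 4*x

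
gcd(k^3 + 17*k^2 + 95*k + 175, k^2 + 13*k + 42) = k + 7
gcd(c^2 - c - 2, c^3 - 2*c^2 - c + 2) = c^2 - c - 2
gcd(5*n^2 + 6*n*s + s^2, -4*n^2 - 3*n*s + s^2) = n + s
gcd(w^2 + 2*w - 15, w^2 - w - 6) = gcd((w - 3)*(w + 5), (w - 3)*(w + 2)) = w - 3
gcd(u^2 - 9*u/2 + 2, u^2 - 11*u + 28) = u - 4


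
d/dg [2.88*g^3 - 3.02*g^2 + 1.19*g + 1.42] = 8.64*g^2 - 6.04*g + 1.19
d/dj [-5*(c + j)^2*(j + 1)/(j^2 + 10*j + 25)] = 5*(c + j)*(2*(c + j)*(j + 1)*(j + 5) - (c + 3*j + 2)*(j^2 + 10*j + 25))/(j^2 + 10*j + 25)^2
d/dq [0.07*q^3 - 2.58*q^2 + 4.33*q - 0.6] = 0.21*q^2 - 5.16*q + 4.33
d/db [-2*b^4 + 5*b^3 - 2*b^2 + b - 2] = -8*b^3 + 15*b^2 - 4*b + 1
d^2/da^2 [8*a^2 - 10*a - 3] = 16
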